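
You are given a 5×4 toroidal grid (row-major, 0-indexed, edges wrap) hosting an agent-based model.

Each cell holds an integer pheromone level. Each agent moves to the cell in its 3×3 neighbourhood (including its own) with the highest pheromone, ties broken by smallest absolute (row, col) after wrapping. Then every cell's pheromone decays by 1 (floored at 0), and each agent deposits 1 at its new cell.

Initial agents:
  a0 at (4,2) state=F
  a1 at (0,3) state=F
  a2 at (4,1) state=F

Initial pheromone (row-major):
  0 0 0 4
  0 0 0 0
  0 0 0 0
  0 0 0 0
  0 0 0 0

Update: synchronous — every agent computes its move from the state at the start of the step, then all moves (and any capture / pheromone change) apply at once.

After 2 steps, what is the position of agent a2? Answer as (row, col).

t=1: a0@(0,3) a1@(0,3) a2@(0,0) | pheromone: 1 0 0 5 / 0 0 0 0 / 0 0 0 0 / 0 0 0 0 / 0 0 0 0
t=2: a0@(0,3) a1@(0,3) a2@(0,3) | pheromone: 0 0 0 7 / 0 0 0 0 / 0 0 0 0 / 0 0 0 0 / 0 0 0 0

(0, 3)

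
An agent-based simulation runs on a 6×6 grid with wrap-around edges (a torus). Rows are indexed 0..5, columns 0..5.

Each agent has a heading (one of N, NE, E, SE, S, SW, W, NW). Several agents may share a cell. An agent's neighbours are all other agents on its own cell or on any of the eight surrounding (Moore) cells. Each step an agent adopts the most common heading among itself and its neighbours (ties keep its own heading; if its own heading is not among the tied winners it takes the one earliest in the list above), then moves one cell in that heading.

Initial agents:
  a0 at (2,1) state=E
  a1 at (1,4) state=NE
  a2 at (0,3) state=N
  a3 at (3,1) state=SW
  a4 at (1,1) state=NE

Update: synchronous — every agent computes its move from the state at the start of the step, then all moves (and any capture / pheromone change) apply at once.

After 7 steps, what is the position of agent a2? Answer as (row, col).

(5, 3)

t=1: a0@(2,2):E a1@(0,5):NE a2@(5,3):N a3@(4,0):SW a4@(0,2):NE
t=2: a0@(2,3):E a1@(5,0):NE a2@(4,3):N a3@(5,5):SW a4@(5,3):NE
t=3: a0@(2,4):E a1@(4,1):NE a2@(3,3):N a3@(0,4):SW a4@(4,4):NE
t=4: a0@(2,5):E a1@(3,2):NE a2@(2,3):N a3@(1,3):SW a4@(3,5):NE
t=5: a0@(2,0):E a1@(2,3):NE a2@(1,3):N a3@(2,2):SW a4@(2,0):NE
t=6: a0@(2,1):E a1@(1,4):NE a2@(0,3):N a3@(3,1):SW a4@(1,1):NE
t=7: a0@(2,2):E a1@(0,5):NE a2@(5,3):N a3@(4,0):SW a4@(0,2):NE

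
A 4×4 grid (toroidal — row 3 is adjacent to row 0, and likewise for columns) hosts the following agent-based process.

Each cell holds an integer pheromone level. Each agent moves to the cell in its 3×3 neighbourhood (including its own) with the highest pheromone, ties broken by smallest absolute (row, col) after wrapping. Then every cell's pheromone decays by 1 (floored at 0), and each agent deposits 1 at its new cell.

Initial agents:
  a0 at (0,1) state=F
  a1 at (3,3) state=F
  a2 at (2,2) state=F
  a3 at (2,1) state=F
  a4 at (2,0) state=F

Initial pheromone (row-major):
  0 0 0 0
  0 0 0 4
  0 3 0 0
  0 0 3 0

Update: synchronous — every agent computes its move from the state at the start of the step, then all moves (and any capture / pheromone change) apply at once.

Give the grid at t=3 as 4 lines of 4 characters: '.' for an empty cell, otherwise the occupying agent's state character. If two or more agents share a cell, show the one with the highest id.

....
...F
....
..F.

t=1: a0@(3,2) a1@(3,2) a2@(1,3) a3@(2,1) a4@(1,3) | pheromone: 0 0 0 0 / 0 0 0 5 / 0 3 0 0 / 0 0 4 0
t=2: a0@(3,2) a1@(3,2) a2@(1,3) a3@(3,2) a4@(1,3) | pheromone: 0 0 0 0 / 0 0 0 6 / 0 2 0 0 / 0 0 6 0
t=3: a0@(3,2) a1@(3,2) a2@(1,3) a3@(3,2) a4@(1,3) | pheromone: 0 0 0 0 / 0 0 0 7 / 0 1 0 0 / 0 0 8 0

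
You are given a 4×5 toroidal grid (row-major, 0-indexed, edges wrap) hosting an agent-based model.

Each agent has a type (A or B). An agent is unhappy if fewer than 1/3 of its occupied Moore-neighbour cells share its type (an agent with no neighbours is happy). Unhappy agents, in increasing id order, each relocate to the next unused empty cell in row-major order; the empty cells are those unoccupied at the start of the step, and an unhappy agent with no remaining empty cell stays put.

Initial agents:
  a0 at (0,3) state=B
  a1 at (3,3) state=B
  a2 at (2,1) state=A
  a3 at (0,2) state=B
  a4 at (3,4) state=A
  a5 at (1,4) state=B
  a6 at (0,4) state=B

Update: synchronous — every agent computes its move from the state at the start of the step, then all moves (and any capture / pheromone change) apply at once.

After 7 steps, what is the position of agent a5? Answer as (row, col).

(1, 4)

t=1: a0@(0,3):B a1@(3,3):B a2@(2,1):A a3@(0,2):B a4@(0,0):A a5@(1,4):B a6@(0,4):B
t=2: a0@(0,3):B a1@(3,3):B a2@(2,1):A a3@(0,2):B a4@(0,1):A a5@(1,4):B a6@(0,4):B
t=3: a0@(0,3):B a1@(3,3):B a2@(2,1):A a3@(0,2):B a4@(0,0):A a5@(1,4):B a6@(0,4):B
t=4: a0@(0,3):B a1@(3,3):B a2@(2,1):A a3@(0,2):B a4@(0,1):A a5@(1,4):B a6@(0,4):B
t=5: a0@(0,3):B a1@(3,3):B a2@(2,1):A a3@(0,2):B a4@(0,0):A a5@(1,4):B a6@(0,4):B
t=6: a0@(0,3):B a1@(3,3):B a2@(2,1):A a3@(0,2):B a4@(0,1):A a5@(1,4):B a6@(0,4):B
t=7: a0@(0,3):B a1@(3,3):B a2@(2,1):A a3@(0,2):B a4@(0,0):A a5@(1,4):B a6@(0,4):B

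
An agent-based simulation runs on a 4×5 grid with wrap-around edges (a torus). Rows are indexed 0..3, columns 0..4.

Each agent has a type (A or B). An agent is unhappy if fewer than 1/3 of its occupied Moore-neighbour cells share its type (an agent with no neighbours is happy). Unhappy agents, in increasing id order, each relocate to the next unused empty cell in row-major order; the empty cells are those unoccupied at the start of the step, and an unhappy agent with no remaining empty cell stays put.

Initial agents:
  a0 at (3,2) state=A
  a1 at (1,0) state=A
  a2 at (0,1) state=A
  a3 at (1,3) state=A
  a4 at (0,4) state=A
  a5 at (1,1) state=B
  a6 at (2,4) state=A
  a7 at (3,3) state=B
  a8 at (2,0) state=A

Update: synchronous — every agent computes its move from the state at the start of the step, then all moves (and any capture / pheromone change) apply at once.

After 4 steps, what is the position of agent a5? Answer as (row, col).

t=1: a0@(3,2):A a1@(1,0):A a2@(0,1):A a3@(1,3):A a4@(0,4):A a5@(0,0):B a6@(2,4):A a7@(0,2):B a8@(2,0):A
t=2: a0@(3,2):A a1@(1,0):A a2@(0,1):A a3@(1,3):A a4@(0,4):A a5@(0,3):B a6@(2,4):A a7@(1,1):B a8@(2,0):A
t=3: a0@(3,2):A a1@(1,0):A a2@(0,1):A a3@(1,3):A a4@(0,4):A a5@(0,0):B a6@(2,4):A a7@(0,2):B a8@(2,0):A
t=4: a0@(3,2):A a1@(1,0):A a2@(0,1):A a3@(1,3):A a4@(0,4):A a5@(0,3):B a6@(2,4):A a7@(1,1):B a8@(2,0):A

(0, 3)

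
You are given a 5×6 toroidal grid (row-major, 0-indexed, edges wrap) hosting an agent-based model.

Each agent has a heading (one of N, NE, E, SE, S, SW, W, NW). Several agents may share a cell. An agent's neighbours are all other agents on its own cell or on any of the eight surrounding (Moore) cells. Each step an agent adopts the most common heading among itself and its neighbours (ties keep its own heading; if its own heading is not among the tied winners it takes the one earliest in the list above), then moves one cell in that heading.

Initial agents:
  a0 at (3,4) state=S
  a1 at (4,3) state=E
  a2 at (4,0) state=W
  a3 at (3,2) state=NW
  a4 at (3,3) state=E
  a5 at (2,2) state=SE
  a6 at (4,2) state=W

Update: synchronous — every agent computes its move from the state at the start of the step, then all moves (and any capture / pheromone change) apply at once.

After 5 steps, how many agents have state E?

t=1: a0@(3,5):E a1@(4,4):E a2@(4,5):W a3@(3,3):E a4@(3,4):E a5@(3,3):SE a6@(4,3):E
t=2: a0@(3,0):E a1@(4,5):E a2@(4,0):E a3@(3,4):E a4@(3,5):E a5@(3,4):E a6@(4,4):E
t=3: a0@(3,1):E a1@(4,0):E a2@(4,1):E a3@(3,5):E a4@(3,0):E a5@(3,5):E a6@(4,5):E
t=4: a0@(3,2):E a1@(4,1):E a2@(4,2):E a3@(3,0):E a4@(3,1):E a5@(3,0):E a6@(4,0):E
t=5: a0@(3,3):E a1@(4,2):E a2@(4,3):E a3@(3,1):E a4@(3,2):E a5@(3,1):E a6@(4,1):E

7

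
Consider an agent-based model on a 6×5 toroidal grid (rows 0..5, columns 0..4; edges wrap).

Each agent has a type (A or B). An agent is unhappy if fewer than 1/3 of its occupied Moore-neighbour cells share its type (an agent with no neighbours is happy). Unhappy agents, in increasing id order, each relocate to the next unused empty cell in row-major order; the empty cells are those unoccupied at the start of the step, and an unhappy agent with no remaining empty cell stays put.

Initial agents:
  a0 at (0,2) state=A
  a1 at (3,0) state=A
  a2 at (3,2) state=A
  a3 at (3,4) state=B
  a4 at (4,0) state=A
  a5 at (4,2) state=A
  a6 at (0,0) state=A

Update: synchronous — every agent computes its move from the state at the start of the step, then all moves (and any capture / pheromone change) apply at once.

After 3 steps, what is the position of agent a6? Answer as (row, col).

t=1: a0@(0,2):A a1@(3,0):A a2@(3,2):A a3@(0,1):B a4@(4,0):A a5@(4,2):A a6@(0,0):A
t=2: a0@(0,3):A a1@(3,0):A a2@(3,2):A a3@(0,4):B a4@(4,0):A a5@(4,2):A a6@(1,0):A
t=3: a0@(0,0):A a1@(3,0):A a2@(3,2):A a3@(0,1):B a4@(4,0):A a5@(4,2):A a6@(0,2):A

(0, 2)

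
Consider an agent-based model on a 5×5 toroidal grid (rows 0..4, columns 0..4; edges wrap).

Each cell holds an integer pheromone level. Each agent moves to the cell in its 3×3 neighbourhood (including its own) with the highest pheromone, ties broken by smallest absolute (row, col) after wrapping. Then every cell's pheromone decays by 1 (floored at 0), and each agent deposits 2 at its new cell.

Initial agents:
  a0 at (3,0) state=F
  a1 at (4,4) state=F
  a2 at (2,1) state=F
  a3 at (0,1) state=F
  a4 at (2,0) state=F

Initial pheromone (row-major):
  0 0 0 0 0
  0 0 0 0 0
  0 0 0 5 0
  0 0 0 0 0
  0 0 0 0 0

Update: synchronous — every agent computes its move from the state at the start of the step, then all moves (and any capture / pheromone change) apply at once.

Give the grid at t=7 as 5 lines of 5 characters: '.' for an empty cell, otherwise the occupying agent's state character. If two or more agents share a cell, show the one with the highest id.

F....
.....
.....
.....
.....

t=1: a0@(2,0) a1@(0,0) a2@(1,0) a3@(0,0) a4@(1,0) | pheromone: 4 0 0 0 0 / 4 0 0 0 0 / 2 0 0 4 0 / 0 0 0 0 0 / 0 0 0 0 0
t=2: a0@(1,0) a1@(0,0) a2@(0,0) a3@(0,0) a4@(0,0) | pheromone: 11 0 0 0 0 / 5 0 0 0 0 / 1 0 0 3 0 / 0 0 0 0 0 / 0 0 0 0 0
t=3: a0@(0,0) a1@(0,0) a2@(0,0) a3@(0,0) a4@(0,0) | pheromone: 20 0 0 0 0 / 4 0 0 0 0 / 0 0 0 2 0 / 0 0 0 0 0 / 0 0 0 0 0
t=4: a0@(0,0) a1@(0,0) a2@(0,0) a3@(0,0) a4@(0,0) | pheromone: 29 0 0 0 0 / 3 0 0 0 0 / 0 0 0 1 0 / 0 0 0 0 0 / 0 0 0 0 0
t=5: a0@(0,0) a1@(0,0) a2@(0,0) a3@(0,0) a4@(0,0) | pheromone: 38 0 0 0 0 / 2 0 0 0 0 / 0 0 0 0 0 / 0 0 0 0 0 / 0 0 0 0 0
t=6: a0@(0,0) a1@(0,0) a2@(0,0) a3@(0,0) a4@(0,0) | pheromone: 47 0 0 0 0 / 1 0 0 0 0 / 0 0 0 0 0 / 0 0 0 0 0 / 0 0 0 0 0
t=7: a0@(0,0) a1@(0,0) a2@(0,0) a3@(0,0) a4@(0,0) | pheromone: 56 0 0 0 0 / 0 0 0 0 0 / 0 0 0 0 0 / 0 0 0 0 0 / 0 0 0 0 0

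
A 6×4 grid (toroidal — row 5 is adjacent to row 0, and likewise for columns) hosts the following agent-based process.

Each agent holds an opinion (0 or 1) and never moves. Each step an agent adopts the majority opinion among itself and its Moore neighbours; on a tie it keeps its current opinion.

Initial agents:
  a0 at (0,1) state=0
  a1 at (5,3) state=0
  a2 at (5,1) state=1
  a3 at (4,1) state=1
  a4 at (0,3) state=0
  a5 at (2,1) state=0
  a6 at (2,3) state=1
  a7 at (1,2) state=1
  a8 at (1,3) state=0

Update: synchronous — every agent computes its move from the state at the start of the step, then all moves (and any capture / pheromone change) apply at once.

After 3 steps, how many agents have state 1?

t=1: a0@(0,1):1 a1@(5,3):0 a2@(5,1):1 a3@(4,1):1 a4@(0,3):0 a5@(2,1):0 a6@(2,3):1 a7@(1,2):0 a8@(1,3):0
t=2: a0@(0,1):1 a1@(5,3):0 a2@(5,1):1 a3@(4,1):1 a4@(0,3):0 a5@(2,1):0 a6@(2,3):0 a7@(1,2):0 a8@(1,3):0
t=3: (unchanged — steady state)

3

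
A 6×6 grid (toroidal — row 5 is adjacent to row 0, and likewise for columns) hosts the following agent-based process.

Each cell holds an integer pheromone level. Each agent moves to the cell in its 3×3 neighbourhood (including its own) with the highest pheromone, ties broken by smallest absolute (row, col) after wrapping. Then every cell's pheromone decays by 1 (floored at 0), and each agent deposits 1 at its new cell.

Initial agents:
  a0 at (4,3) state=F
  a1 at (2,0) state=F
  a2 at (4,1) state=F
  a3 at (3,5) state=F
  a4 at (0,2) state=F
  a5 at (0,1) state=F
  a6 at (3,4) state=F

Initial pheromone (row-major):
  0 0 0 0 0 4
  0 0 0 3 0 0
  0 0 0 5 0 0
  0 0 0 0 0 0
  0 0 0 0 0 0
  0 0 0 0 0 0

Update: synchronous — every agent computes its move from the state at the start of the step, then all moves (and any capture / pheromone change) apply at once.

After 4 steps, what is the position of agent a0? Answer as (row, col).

t=1: a0@(3,2) a1@(1,0) a2@(3,0) a3@(2,0) a4@(1,3) a5@(0,0) a6@(2,3) | pheromone: 1 0 0 0 0 3 / 1 0 0 3 0 0 / 1 0 0 5 0 0 / 1 0 1 0 0 0 / 0 0 0 0 0 0 / 0 0 0 0 0 0
t=2: a0@(2,3) a1@(0,5) a2@(2,0) a3@(1,0) a4@(2,3) a5@(0,5) a6@(2,3) | pheromone: 0 0 0 0 0 4 / 1 0 0 2 0 0 / 1 0 0 7 0 0 / 0 0 0 0 0 0 / 0 0 0 0 0 0 / 0 0 0 0 0 0
t=3: a0@(2,3) a1@(0,5) a2@(1,0) a3@(0,5) a4@(2,3) a5@(0,5) a6@(2,3) | pheromone: 0 0 0 0 0 6 / 1 0 0 1 0 0 / 0 0 0 9 0 0 / 0 0 0 0 0 0 / 0 0 0 0 0 0 / 0 0 0 0 0 0
t=4: a0@(2,3) a1@(0,5) a2@(0,5) a3@(0,5) a4@(2,3) a5@(0,5) a6@(2,3) | pheromone: 0 0 0 0 0 9 / 0 0 0 0 0 0 / 0 0 0 11 0 0 / 0 0 0 0 0 0 / 0 0 0 0 0 0 / 0 0 0 0 0 0

(2, 3)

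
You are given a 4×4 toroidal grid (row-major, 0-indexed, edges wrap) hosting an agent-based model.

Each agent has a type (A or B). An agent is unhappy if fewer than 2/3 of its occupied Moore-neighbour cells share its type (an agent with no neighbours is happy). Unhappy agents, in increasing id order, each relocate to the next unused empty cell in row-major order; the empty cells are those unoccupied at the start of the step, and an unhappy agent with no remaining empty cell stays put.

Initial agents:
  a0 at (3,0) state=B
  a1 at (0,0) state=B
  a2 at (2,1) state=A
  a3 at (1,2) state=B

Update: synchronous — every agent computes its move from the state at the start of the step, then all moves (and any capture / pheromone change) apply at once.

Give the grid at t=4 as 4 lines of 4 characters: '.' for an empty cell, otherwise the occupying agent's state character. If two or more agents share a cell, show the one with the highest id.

t=1: a0@(0,1):B a1@(0,0):B a2@(0,2):A a3@(0,3):B
t=2: a0@(1,0):B a1@(0,0):B a2@(1,1):A a3@(1,2):B
t=3: a0@(0,1):B a1@(0,2):B a2@(0,3):A a3@(1,3):B
t=4: a0@(0,1):B a1@(0,2):B a2@(0,0):A a3@(1,0):B

ABB.
B...
....
....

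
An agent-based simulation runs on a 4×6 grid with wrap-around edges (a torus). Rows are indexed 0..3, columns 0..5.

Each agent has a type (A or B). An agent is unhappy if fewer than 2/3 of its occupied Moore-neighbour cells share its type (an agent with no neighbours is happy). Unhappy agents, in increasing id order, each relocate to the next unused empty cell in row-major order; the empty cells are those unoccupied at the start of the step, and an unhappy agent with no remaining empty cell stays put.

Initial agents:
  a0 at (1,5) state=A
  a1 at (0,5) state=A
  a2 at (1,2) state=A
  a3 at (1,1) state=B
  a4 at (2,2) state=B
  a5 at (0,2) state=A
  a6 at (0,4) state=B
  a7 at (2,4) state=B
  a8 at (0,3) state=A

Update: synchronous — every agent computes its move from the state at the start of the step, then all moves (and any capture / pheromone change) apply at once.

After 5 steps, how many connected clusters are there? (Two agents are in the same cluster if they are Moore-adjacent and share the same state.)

t=1: a0@(0,0):A a1@(0,1):A a2@(1,0):A a3@(1,3):B a4@(1,4):B a5@(0,2):A a6@(2,0):B a7@(2,1):B a8@(0,3):A
t=2: a0@(0,0):A a1@(0,1):A a2@(0,4):A a3@(0,5):B a4@(1,1):B a5@(0,2):A a6@(1,2):B a7@(1,5):B a8@(2,2):A
t=3: a0@(0,3):A a1@(1,0):A a2@(1,3):A a3@(1,4):B a4@(2,0):B a5@(2,1):A a6@(2,3):B a7@(2,4):B a8@(2,5):A
t=4: a0@(0,0):A a1@(1,0):A a2@(0,1):A a3@(0,2):B a4@(0,4):B a5@(0,5):A a6@(2,3):B a7@(1,1):B a8@(1,2):A
t=5: a0@(0,0):A a1@(1,0):A a2@(0,3):A a3@(1,3):B a4@(1,4):B a5@(0,5):A a6@(1,5):B a7@(2,0):B a8@(2,1):A

3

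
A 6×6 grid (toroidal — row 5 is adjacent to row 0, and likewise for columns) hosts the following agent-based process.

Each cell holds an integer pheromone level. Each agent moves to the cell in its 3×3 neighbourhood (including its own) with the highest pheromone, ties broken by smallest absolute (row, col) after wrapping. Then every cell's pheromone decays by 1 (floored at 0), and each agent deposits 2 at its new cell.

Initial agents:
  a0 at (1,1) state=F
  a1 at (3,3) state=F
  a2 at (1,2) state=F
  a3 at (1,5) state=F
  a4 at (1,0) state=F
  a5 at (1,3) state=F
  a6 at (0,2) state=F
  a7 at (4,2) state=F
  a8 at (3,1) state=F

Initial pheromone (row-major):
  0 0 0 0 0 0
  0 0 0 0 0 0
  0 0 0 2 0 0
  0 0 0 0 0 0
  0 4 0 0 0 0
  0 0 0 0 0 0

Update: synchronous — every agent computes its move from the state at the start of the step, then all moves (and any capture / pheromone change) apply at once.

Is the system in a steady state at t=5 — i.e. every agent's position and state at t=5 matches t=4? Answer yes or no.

t=1: a0@(0,0) a1@(2,3) a2@(2,3) a3@(0,0) a4@(0,0) a5@(2,3) a6@(0,1) a7@(4,1) a8@(4,1) | pheromone: 6 2 0 0 0 0 / 0 0 0 0 0 0 / 0 0 0 7 0 0 / 0 0 0 0 0 0 / 0 7 0 0 0 0 / 0 0 0 0 0 0
t=2: a0@(0,0) a1@(2,3) a2@(2,3) a3@(0,0) a4@(0,0) a5@(2,3) a6@(0,0) a7@(4,1) a8@(4,1) | pheromone: 13 1 0 0 0 0 / 0 0 0 0 0 0 / 0 0 0 12 0 0 / 0 0 0 0 0 0 / 0 10 0 0 0 0 / 0 0 0 0 0 0
t=3: a0@(0,0) a1@(2,3) a2@(2,3) a3@(0,0) a4@(0,0) a5@(2,3) a6@(0,0) a7@(4,1) a8@(4,1) | pheromone: 20 0 0 0 0 0 / 0 0 0 0 0 0 / 0 0 0 17 0 0 / 0 0 0 0 0 0 / 0 13 0 0 0 0 / 0 0 0 0 0 0
t=4: a0@(0,0) a1@(2,3) a2@(2,3) a3@(0,0) a4@(0,0) a5@(2,3) a6@(0,0) a7@(4,1) a8@(4,1) | pheromone: 27 0 0 0 0 0 / 0 0 0 0 0 0 / 0 0 0 22 0 0 / 0 0 0 0 0 0 / 0 16 0 0 0 0 / 0 0 0 0 0 0
t=5: a0@(0,0) a1@(2,3) a2@(2,3) a3@(0,0) a4@(0,0) a5@(2,3) a6@(0,0) a7@(4,1) a8@(4,1) | pheromone: 34 0 0 0 0 0 / 0 0 0 0 0 0 / 0 0 0 27 0 0 / 0 0 0 0 0 0 / 0 19 0 0 0 0 / 0 0 0 0 0 0

yes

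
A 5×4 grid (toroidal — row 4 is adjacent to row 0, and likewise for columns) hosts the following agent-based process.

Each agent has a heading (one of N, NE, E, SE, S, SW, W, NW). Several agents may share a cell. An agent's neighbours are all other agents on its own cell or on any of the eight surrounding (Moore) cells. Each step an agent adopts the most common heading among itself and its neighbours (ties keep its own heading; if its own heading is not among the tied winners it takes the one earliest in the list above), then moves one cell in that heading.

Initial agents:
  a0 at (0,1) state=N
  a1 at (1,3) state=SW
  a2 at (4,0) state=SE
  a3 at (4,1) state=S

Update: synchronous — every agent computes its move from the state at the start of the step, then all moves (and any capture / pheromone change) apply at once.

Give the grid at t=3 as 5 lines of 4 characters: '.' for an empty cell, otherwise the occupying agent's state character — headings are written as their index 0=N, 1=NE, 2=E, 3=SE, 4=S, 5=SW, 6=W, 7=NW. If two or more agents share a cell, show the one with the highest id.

....
....
.4.3
....
5...

t=1: a0@(4,1):N a1@(2,2):SW a2@(0,1):SE a3@(0,1):S
t=2: a0@(3,1):N a1@(3,1):SW a2@(1,2):SE a3@(1,1):S
t=3: a0@(2,1):N a1@(4,0):SW a2@(2,3):SE a3@(2,1):S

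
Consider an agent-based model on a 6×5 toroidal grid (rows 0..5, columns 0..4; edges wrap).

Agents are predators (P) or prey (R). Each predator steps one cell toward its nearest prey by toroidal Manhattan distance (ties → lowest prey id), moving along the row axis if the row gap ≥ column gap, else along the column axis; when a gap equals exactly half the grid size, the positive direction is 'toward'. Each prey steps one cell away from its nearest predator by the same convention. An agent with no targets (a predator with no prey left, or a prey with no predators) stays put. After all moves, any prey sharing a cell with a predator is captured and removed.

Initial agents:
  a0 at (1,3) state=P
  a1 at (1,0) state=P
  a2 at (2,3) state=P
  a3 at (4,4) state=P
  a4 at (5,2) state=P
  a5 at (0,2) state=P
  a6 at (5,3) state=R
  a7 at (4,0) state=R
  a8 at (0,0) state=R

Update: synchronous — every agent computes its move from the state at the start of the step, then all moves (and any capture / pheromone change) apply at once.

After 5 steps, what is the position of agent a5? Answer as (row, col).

(3, 2)

t=1: a0@(0,3):P a1@(0,0):P a2@(3,3):P a3@(4,0):P a4@(5,3):P a5@(5,2):P a6@(5,4):R a7@(4,1):R a8@(5,0):R
t=2: a0@(5,3):P a1@(5,0):P a2@(4,3):P a3@(4,1):P a4@(5,4):P a5@(5,3):P a7@(4,2):R a8@(4,0):R
t=3: a0@(4,3):P a1@(4,0):P a2@(4,2):P a3@(4,2):P a4@(4,4):P a5@(4,3):P a7@(4,1):R a8@(3,0):R
t=4: a0@(4,2):P a1@(4,1):P a2@(4,1):P a3@(4,1):P a4@(4,0):P a5@(4,2):P a8@(2,0):R
t=5: a0@(3,2):P a1@(3,1):P a2@(3,1):P a3@(3,1):P a4@(3,0):P a5@(3,2):P a8@(1,0):R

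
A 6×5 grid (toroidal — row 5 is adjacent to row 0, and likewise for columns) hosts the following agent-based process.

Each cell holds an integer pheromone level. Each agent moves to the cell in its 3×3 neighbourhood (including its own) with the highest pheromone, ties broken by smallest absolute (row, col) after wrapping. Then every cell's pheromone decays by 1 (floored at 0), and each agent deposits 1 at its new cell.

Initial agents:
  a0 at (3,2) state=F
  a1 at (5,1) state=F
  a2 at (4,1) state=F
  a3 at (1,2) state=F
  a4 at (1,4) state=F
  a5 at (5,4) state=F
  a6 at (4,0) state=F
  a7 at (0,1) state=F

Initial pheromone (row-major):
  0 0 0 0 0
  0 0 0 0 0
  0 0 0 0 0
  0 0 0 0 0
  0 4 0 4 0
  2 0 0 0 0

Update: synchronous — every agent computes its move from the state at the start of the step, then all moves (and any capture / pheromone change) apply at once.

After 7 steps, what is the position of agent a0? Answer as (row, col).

t=1: a0@(4,1) a1@(4,1) a2@(4,1) a3@(0,1) a4@(0,0) a5@(4,3) a6@(4,1) a7@(5,0) | pheromone: 1 1 0 0 0 / 0 0 0 0 0 / 0 0 0 0 0 / 0 0 0 0 0 / 0 7 0 4 0 / 2 0 0 0 0
t=2: a0@(4,1) a1@(4,1) a2@(4,1) a3@(5,0) a4@(5,0) a5@(4,3) a6@(4,1) a7@(4,1) | pheromone: 0 0 0 0 0 / 0 0 0 0 0 / 0 0 0 0 0 / 0 0 0 0 0 / 0 11 0 4 0 / 3 0 0 0 0
t=3: a0@(4,1) a1@(4,1) a2@(4,1) a3@(4,1) a4@(4,1) a5@(4,3) a6@(4,1) a7@(4,1) | pheromone: 0 0 0 0 0 / 0 0 0 0 0 / 0 0 0 0 0 / 0 0 0 0 0 / 0 17 0 4 0 / 2 0 0 0 0
t=4: a0@(4,1) a1@(4,1) a2@(4,1) a3@(4,1) a4@(4,1) a5@(4,3) a6@(4,1) a7@(4,1) | pheromone: 0 0 0 0 0 / 0 0 0 0 0 / 0 0 0 0 0 / 0 0 0 0 0 / 0 23 0 4 0 / 1 0 0 0 0
t=5: a0@(4,1) a1@(4,1) a2@(4,1) a3@(4,1) a4@(4,1) a5@(4,3) a6@(4,1) a7@(4,1) | pheromone: 0 0 0 0 0 / 0 0 0 0 0 / 0 0 0 0 0 / 0 0 0 0 0 / 0 29 0 4 0 / 0 0 0 0 0
t=6: a0@(4,1) a1@(4,1) a2@(4,1) a3@(4,1) a4@(4,1) a5@(4,3) a6@(4,1) a7@(4,1) | pheromone: 0 0 0 0 0 / 0 0 0 0 0 / 0 0 0 0 0 / 0 0 0 0 0 / 0 35 0 4 0 / 0 0 0 0 0
t=7: a0@(4,1) a1@(4,1) a2@(4,1) a3@(4,1) a4@(4,1) a5@(4,3) a6@(4,1) a7@(4,1) | pheromone: 0 0 0 0 0 / 0 0 0 0 0 / 0 0 0 0 0 / 0 0 0 0 0 / 0 41 0 4 0 / 0 0 0 0 0

(4, 1)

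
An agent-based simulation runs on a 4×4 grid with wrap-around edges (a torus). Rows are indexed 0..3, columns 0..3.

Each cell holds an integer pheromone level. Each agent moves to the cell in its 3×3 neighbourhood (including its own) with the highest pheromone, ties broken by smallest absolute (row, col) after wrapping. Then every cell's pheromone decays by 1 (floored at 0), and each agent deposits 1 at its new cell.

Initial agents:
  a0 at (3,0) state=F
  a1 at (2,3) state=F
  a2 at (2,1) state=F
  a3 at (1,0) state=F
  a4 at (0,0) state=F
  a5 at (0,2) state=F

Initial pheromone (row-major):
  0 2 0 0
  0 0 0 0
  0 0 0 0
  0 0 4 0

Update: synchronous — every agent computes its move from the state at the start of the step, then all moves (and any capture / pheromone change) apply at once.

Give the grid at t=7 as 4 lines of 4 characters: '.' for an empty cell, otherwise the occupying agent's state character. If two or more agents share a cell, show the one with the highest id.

t=1: a0@(0,1) a1@(3,2) a2@(3,2) a3@(0,1) a4@(0,1) a5@(3,2) | pheromone: 0 4 0 0 / 0 0 0 0 / 0 0 0 0 / 0 0 6 0
t=2: a0@(3,2) a1@(3,2) a2@(3,2) a3@(3,2) a4@(3,2) a5@(3,2) | pheromone: 0 3 0 0 / 0 0 0 0 / 0 0 0 0 / 0 0 11 0
t=3: a0@(3,2) a1@(3,2) a2@(3,2) a3@(3,2) a4@(3,2) a5@(3,2) | pheromone: 0 2 0 0 / 0 0 0 0 / 0 0 0 0 / 0 0 16 0
t=4: a0@(3,2) a1@(3,2) a2@(3,2) a3@(3,2) a4@(3,2) a5@(3,2) | pheromone: 0 1 0 0 / 0 0 0 0 / 0 0 0 0 / 0 0 21 0
t=5: a0@(3,2) a1@(3,2) a2@(3,2) a3@(3,2) a4@(3,2) a5@(3,2) | pheromone: 0 0 0 0 / 0 0 0 0 / 0 0 0 0 / 0 0 26 0
t=6: a0@(3,2) a1@(3,2) a2@(3,2) a3@(3,2) a4@(3,2) a5@(3,2) | pheromone: 0 0 0 0 / 0 0 0 0 / 0 0 0 0 / 0 0 31 0
t=7: a0@(3,2) a1@(3,2) a2@(3,2) a3@(3,2) a4@(3,2) a5@(3,2) | pheromone: 0 0 0 0 / 0 0 0 0 / 0 0 0 0 / 0 0 36 0

....
....
....
..F.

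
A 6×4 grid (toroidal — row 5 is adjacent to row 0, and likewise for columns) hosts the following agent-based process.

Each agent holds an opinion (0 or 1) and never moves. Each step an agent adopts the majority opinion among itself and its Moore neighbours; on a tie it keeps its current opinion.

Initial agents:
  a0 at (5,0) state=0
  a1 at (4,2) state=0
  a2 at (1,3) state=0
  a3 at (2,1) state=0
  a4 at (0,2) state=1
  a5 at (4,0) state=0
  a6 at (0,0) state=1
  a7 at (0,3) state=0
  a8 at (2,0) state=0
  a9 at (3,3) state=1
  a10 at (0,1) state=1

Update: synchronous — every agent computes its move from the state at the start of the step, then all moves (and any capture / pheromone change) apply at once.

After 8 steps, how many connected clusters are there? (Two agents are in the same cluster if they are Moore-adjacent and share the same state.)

t=1: a0@(5,0):0 a1@(4,2):0 a2@(1,3):0 a3@(2,1):0 a4@(0,2):1 a5@(4,0):0 a6@(0,0):0 a7@(0,3):0 a8@(2,0):0 a9@(3,3):0 a10@(0,1):1
t=2: (unchanged — steady state)

2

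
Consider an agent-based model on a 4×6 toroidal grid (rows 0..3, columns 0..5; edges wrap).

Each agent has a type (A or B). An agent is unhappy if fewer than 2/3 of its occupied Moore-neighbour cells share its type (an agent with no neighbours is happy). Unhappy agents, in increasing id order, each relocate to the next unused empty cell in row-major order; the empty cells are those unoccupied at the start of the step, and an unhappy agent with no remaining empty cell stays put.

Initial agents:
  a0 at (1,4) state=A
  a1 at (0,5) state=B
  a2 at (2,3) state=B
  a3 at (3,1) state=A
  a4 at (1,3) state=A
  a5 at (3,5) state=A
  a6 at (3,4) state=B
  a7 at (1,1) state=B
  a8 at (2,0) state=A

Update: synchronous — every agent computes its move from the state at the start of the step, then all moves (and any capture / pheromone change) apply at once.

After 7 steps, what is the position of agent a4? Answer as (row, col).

t=1: a0@(0,0):A a1@(0,1):B a2@(0,2):B a3@(3,1):A a4@(0,3):A a5@(0,4):A a6@(3,4):B a7@(1,0):B a8@(2,0):A
t=2: a0@(0,5):A a1@(1,1):B a2@(1,2):B a3@(1,3):A a4@(1,4):A a5@(1,5):A a6@(2,1):B a7@(2,2):B a8@(2,3):A
t=3: a0@(0,5):A a1@(1,1):B a2@(0,0):B a3@(0,1):A a4@(1,4):A a5@(1,5):A a6@(2,1):B a7@(0,2):B a8@(0,3):A
t=4: a0@(0,5):A a1@(1,1):B a2@(0,4):B a3@(1,0):A a4@(1,4):A a5@(1,5):A a6@(2,1):B a7@(1,2):B a8@(1,3):A
t=5: a0@(0,5):A a1@(1,1):B a2@(0,0):B a3@(0,1):A a4@(1,4):A a5@(1,5):A a6@(2,1):B a7@(1,2):B a8@(0,2):A
t=6: a0@(0,5):A a1@(0,3):B a2@(0,4):B a3@(1,0):A a4@(1,4):A a5@(1,5):A a6@(2,1):B a7@(1,3):B a8@(2,0):A
t=7: a0@(0,5):A a1@(0,3):B a2@(0,0):B a3@(1,0):A a4@(0,1):A a5@(1,5):A a6@(0,2):B a7@(1,3):B a8@(2,0):A

(0, 1)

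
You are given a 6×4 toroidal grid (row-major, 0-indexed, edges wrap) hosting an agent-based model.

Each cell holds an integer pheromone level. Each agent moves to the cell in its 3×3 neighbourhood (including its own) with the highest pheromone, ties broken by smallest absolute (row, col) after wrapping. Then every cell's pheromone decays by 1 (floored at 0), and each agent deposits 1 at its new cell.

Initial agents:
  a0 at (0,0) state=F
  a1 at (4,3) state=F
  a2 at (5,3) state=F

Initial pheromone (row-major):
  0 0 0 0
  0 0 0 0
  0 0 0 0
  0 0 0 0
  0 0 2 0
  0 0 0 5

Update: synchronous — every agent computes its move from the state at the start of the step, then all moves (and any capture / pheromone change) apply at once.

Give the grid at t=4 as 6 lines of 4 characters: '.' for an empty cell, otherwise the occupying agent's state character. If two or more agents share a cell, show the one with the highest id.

t=1: a0@(5,3) a1@(5,3) a2@(5,3) | pheromone: 0 0 0 0 / 0 0 0 0 / 0 0 0 0 / 0 0 0 0 / 0 0 1 0 / 0 0 0 7
t=2: a0@(5,3) a1@(5,3) a2@(5,3) | pheromone: 0 0 0 0 / 0 0 0 0 / 0 0 0 0 / 0 0 0 0 / 0 0 0 0 / 0 0 0 9
t=3: a0@(5,3) a1@(5,3) a2@(5,3) | pheromone: 0 0 0 0 / 0 0 0 0 / 0 0 0 0 / 0 0 0 0 / 0 0 0 0 / 0 0 0 11
t=4: a0@(5,3) a1@(5,3) a2@(5,3) | pheromone: 0 0 0 0 / 0 0 0 0 / 0 0 0 0 / 0 0 0 0 / 0 0 0 0 / 0 0 0 13

....
....
....
....
....
...F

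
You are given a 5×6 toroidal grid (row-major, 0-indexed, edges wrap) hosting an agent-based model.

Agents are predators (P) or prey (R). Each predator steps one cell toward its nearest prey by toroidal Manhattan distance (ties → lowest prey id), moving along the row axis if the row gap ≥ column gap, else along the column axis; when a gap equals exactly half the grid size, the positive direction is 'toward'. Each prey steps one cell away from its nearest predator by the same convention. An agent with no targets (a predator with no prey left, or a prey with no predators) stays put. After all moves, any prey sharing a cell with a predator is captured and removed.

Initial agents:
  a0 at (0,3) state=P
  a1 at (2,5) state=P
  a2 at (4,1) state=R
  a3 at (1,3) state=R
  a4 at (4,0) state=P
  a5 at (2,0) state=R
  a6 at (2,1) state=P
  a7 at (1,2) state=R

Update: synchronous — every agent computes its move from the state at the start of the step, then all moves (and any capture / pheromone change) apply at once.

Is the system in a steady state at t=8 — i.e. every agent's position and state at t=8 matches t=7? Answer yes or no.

t=1: a0@(1,3):P a1@(2,0):P a2@(4,2):R a3@(2,3):R a4@(4,1):P a5@(2,1):R a6@(2,0):P a7@(2,2):R
t=2: a0@(2,3):P a1@(2,1):P a2@(4,3):R a3@(3,3):R a4@(4,2):P a5@(2,2):R a6@(2,1):P a7@(3,2):R
t=3: a0@(3,3):P a1@(2,2):P a2@(4,4):R a4@(4,3):P a5@(2,1):R a6@(2,2):P
t=4: a0@(4,3):P a1@(2,1):P a2@(4,5):R a4@(4,4):P a5@(2,0):R a6@(2,1):P
t=5: a0@(4,4):P a1@(2,0):P a2@(4,0):R a4@(4,5):P a5@(2,5):R a6@(2,0):P
t=6: a0@(4,5):P a1@(2,5):P a2@(4,1):R a4@(4,0):P a5@(2,4):R a6@(2,5):P
t=7: a0@(4,0):P a1@(2,4):P a2@(4,2):R a4@(4,1):P a5@(2,3):R a6@(2,4):P
t=8: a0@(4,1):P a1@(2,3):P a2@(4,3):R a4@(4,2):P a5@(2,2):R a6@(2,3):P

no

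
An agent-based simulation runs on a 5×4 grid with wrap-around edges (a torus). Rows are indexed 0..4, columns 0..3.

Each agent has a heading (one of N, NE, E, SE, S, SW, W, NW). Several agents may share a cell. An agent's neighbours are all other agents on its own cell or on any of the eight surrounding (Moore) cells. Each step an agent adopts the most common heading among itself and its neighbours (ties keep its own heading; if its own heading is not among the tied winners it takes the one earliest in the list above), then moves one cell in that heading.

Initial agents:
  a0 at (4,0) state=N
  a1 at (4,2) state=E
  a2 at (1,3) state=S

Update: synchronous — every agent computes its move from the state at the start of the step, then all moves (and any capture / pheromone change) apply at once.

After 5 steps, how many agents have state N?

1

t=1: a0@(3,0):N a1@(4,3):E a2@(2,3):S
t=2: a0@(2,0):N a1@(4,0):E a2@(3,3):S
t=3: a0@(1,0):N a1@(4,1):E a2@(4,3):S
t=4: a0@(0,0):N a1@(4,2):E a2@(0,3):S
t=5: a0@(4,0):N a1@(4,3):E a2@(1,3):S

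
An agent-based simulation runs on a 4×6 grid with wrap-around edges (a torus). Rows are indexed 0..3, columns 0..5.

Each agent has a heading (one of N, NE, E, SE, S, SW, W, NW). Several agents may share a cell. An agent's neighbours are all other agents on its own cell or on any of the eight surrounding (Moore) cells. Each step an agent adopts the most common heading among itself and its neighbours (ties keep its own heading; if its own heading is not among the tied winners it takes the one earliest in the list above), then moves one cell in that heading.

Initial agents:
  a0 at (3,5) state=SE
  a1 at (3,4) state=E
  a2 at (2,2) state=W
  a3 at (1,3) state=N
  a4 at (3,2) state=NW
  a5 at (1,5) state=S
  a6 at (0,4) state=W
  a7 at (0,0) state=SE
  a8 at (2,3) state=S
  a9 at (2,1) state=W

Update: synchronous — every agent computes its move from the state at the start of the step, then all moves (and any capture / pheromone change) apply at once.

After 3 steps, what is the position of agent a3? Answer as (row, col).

t=1: a0@(0,0):SE a1@(3,5):E a2@(2,1):W a3@(1,2):W a4@(3,1):W a5@(2,5):S a6@(0,3):W a7@(1,1):SE a8@(3,3):S a9@(2,0):W
t=2: a0@(1,1):SE a1@(3,0):E a2@(2,0):W a3@(1,1):W a4@(3,0):W a5@(3,5):S a6@(0,2):W a7@(1,0):W a8@(0,3):S a9@(2,5):W
t=3: a0@(1,0):W a1@(3,5):W a2@(2,5):W a3@(1,0):W a4@(3,5):W a5@(3,4):W a6@(0,1):W a7@(1,5):W a8@(1,3):S a9@(2,4):W

(1, 0)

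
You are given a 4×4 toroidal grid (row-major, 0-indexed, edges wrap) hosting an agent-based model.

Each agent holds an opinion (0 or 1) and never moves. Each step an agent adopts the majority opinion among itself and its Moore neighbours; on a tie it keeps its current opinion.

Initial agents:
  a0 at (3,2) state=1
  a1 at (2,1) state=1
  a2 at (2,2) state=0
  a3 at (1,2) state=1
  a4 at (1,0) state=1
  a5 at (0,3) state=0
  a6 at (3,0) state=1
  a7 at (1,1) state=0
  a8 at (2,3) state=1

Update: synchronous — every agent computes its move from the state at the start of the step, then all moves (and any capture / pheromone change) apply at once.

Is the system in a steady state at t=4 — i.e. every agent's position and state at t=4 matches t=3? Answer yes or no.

yes

t=1: a0@(3,2):1 a1@(2,1):1 a2@(2,2):1 a3@(1,2):1 a4@(1,0):1 a5@(0,3):1 a6@(3,0):1 a7@(1,1):1 a8@(2,3):1
t=2: (unchanged — steady state)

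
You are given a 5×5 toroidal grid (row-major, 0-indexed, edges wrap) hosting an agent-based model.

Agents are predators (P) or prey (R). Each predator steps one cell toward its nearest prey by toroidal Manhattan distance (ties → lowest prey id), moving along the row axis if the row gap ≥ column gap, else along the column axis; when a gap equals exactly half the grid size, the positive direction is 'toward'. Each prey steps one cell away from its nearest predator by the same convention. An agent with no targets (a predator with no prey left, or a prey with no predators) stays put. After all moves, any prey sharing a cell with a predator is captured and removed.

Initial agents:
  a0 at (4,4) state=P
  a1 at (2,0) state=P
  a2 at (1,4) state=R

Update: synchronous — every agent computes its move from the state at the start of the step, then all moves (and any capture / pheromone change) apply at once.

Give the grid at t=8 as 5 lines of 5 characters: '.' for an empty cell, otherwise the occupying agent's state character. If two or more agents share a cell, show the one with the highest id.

.....
.....
....P
P....
....R

t=1: a0@(0,4):P a1@(1,0):P a2@(2,4):R
t=2: a0@(1,4):P a1@(2,0):P a2@(3,4):R
t=3: a0@(2,4):P a1@(3,0):P a2@(4,4):R
t=4: a0@(3,4):P a1@(4,0):P a2@(0,4):R
t=5: a0@(4,4):P a1@(0,0):P a2@(1,4):R
t=6: a0@(0,4):P a1@(1,0):P a2@(2,4):R
t=7: a0@(1,4):P a1@(2,0):P a2@(3,4):R
t=8: a0@(2,4):P a1@(3,0):P a2@(4,4):R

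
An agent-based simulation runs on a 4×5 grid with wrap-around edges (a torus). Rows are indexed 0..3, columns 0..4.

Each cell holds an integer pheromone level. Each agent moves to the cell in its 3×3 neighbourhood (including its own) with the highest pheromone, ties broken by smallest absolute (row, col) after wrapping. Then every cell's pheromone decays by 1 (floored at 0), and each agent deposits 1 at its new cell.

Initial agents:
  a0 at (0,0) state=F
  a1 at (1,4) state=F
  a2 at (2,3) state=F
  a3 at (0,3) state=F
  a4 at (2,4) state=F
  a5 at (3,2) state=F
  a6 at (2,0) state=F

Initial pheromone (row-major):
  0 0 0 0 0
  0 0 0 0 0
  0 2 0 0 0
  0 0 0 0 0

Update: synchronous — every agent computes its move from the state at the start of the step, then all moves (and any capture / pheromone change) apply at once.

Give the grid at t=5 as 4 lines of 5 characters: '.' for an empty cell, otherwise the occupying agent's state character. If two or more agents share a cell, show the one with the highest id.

F.F..
.....
.F...
.....

t=1: a0@(0,0) a1@(0,0) a2@(1,2) a3@(0,2) a4@(1,0) a5@(2,1) a6@(2,1) | pheromone: 2 0 1 0 0 / 1 0 1 0 0 / 0 3 0 0 0 / 0 0 0 0 0
t=2: a0@(0,0) a1@(0,0) a2@(2,1) a3@(0,2) a4@(2,1) a5@(2,1) a6@(2,1) | pheromone: 3 0 1 0 0 / 0 0 0 0 0 / 0 6 0 0 0 / 0 0 0 0 0
t=3: a0@(0,0) a1@(0,0) a2@(2,1) a3@(0,2) a4@(2,1) a5@(2,1) a6@(2,1) | pheromone: 4 0 1 0 0 / 0 0 0 0 0 / 0 9 0 0 0 / 0 0 0 0 0
t=4: a0@(0,0) a1@(0,0) a2@(2,1) a3@(0,2) a4@(2,1) a5@(2,1) a6@(2,1) | pheromone: 5 0 1 0 0 / 0 0 0 0 0 / 0 12 0 0 0 / 0 0 0 0 0
t=5: a0@(0,0) a1@(0,0) a2@(2,1) a3@(0,2) a4@(2,1) a5@(2,1) a6@(2,1) | pheromone: 6 0 1 0 0 / 0 0 0 0 0 / 0 15 0 0 0 / 0 0 0 0 0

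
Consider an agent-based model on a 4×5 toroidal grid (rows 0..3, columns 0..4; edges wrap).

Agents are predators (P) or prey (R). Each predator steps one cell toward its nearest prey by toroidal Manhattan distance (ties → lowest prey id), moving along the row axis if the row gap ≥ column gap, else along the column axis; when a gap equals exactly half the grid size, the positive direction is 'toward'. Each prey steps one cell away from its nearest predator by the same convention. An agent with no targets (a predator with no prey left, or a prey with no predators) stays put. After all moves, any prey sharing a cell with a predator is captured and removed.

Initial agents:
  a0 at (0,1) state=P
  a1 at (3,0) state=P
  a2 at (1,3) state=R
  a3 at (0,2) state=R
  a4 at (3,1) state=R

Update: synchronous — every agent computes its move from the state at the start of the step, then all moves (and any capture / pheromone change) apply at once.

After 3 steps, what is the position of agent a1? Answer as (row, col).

(1, 1)

t=1: a0@(0,2):P a1@(3,1):P a2@(1,4):R a3@(0,3):R a4@(2,1):R
t=2: a0@(0,3):P a1@(2,1):P a2@(1,0):R a3@(0,4):R a4@(1,1):R
t=3: a0@(0,4):P a1@(1,1):P a2@(0,0):R a3@(0,0):R a4@(0,1):R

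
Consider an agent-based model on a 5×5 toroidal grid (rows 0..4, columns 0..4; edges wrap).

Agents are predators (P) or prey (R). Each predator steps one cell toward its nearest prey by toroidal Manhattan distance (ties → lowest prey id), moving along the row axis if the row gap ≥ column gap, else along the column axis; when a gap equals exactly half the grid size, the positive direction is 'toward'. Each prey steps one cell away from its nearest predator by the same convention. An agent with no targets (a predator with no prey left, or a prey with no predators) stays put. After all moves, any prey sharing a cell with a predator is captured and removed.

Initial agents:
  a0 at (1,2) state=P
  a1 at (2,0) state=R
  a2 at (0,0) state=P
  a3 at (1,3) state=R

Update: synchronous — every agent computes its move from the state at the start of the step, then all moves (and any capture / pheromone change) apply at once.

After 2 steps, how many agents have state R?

t=1: a0@(1,3):P a1@(3,0):R a2@(1,0):P a3@(1,4):R
t=2: a0@(1,4):P a1@(4,0):R a2@(1,4):P a3@(1,0):R

2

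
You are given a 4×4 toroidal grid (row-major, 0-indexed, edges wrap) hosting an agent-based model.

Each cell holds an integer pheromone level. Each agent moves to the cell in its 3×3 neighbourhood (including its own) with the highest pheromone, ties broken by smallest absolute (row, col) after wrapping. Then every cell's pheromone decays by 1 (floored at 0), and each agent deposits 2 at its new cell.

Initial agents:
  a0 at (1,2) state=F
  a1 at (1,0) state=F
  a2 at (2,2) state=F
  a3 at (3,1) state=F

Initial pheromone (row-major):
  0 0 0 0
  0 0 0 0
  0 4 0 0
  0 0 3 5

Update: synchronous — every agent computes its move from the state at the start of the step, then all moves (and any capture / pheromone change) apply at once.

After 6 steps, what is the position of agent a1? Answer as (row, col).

(2, 1)

t=1: a0@(2,1) a1@(2,1) a2@(3,3) a3@(2,1) | pheromone: 0 0 0 0 / 0 0 0 0 / 0 9 0 0 / 0 0 2 6
t=2: a0@(2,1) a1@(2,1) a2@(3,3) a3@(2,1) | pheromone: 0 0 0 0 / 0 0 0 0 / 0 14 0 0 / 0 0 1 7
t=3: a0@(2,1) a1@(2,1) a2@(3,3) a3@(2,1) | pheromone: 0 0 0 0 / 0 0 0 0 / 0 19 0 0 / 0 0 0 8
t=4: a0@(2,1) a1@(2,1) a2@(3,3) a3@(2,1) | pheromone: 0 0 0 0 / 0 0 0 0 / 0 24 0 0 / 0 0 0 9
t=5: a0@(2,1) a1@(2,1) a2@(3,3) a3@(2,1) | pheromone: 0 0 0 0 / 0 0 0 0 / 0 29 0 0 / 0 0 0 10
t=6: a0@(2,1) a1@(2,1) a2@(3,3) a3@(2,1) | pheromone: 0 0 0 0 / 0 0 0 0 / 0 34 0 0 / 0 0 0 11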